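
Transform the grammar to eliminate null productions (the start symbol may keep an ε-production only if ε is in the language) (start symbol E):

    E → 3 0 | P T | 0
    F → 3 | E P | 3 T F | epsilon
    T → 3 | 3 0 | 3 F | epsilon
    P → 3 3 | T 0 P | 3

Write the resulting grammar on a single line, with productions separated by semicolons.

E → 3 0 | P T | P | 0; F → 3 | E P | 3 T F | 3 T | 3 F; T → 3 | 3 0 | 3 F; P → 3 3 | T 0 P | 0 P | 3

Nullable nonterminals: {F, T}.
ε ∉ L(G), so no ε-production is kept.
Add the nullable-subset variants: E → P T gives P T | P. F → 3 T F gives 3 T F | 3 T | 3 F. P → T 0 P gives T 0 P | 0 P.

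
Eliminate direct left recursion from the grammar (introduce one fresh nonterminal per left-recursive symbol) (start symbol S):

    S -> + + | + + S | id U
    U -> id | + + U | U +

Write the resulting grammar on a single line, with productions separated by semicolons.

U is directly left-recursive.
For U: α = {+}, β = {id, + + U}. Rewrite as U → β U' and U' → α U' | ε.

S -> + + | + + S | id U; U -> id U' | + + U U'; U' -> + U' | ε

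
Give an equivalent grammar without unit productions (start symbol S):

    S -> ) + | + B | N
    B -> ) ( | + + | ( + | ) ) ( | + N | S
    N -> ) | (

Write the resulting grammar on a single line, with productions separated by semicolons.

S -> ) + | + B | ) | (; B -> ) ( | + + | ( + | ) ) ( | + N | ) + | + B | ) | (; N -> ) | (

Unit pairs: B ⇒* {N, S}; S ⇒* {N}.
For each unit pair (A, B), copy every non-unit production of B to A, then drop all unit productions.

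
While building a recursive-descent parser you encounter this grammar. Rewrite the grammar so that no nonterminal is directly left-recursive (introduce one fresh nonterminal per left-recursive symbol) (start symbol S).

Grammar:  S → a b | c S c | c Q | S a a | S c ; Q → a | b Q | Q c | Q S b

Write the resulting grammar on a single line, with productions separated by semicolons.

Directly left-recursive nonterminals: S, Q.
For S: α = {a a, c}, β = {a b, c S c, c Q}. Rewrite as S → β S' and S' → α S' | ε.
For Q: α = {c, S b}, β = {a, b Q}. Rewrite as Q → β Q' and Q' → α Q' | ε.

S → a b S' | c S c S' | c Q S'; Q → a Q' | b Q Q'; S' → a a S' | c S' | ε; Q' → c Q' | S b Q' | ε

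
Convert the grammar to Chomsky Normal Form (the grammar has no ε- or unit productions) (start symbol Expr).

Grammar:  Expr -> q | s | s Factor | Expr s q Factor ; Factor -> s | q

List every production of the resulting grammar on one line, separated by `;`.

Introduce a nonterminal for each terminal appearing in a rule of length ≥ 2: X1 → s, X2 → q.
Binarize each right-hand side of length ≥ 3 by chaining fresh nonterminals (Y1, Y2, …): affected rules were Expr → Expr X1 X2 Factor.

Expr -> q | s | X1 Factor | Expr Y1; Factor -> s | q; X1 -> s; X2 -> q; Y1 -> X1 Y2; Y2 -> X2 Factor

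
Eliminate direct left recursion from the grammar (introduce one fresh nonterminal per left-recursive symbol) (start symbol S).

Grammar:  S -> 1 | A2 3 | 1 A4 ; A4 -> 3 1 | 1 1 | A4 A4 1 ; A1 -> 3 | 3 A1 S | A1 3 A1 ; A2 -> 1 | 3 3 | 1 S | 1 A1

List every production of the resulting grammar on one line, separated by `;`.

S -> 1 | A2 3 | 1 A4; A4 -> 3 1 A4' | 1 1 A4'; A1 -> 3 A1' | 3 A1 S A1'; A2 -> 1 | 3 3 | 1 S | 1 A1; A4' -> A4 1 A4' | ε; A1' -> 3 A1 A1' | ε

Directly left-recursive nonterminals: A4, A1.
For A4: α = {A4 1}, β = {3 1, 1 1}. Rewrite as A4 → β A4' and A4' → α A4' | ε.
For A1: α = {3 A1}, β = {3, 3 A1 S}. Rewrite as A1 → β A1' and A1' → α A1' | ε.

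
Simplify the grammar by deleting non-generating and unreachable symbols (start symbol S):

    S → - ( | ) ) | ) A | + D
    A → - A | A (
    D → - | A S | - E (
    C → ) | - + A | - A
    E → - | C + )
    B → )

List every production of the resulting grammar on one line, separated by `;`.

S → - ( | ) ) | + D; D → - | - E (; C → ); E → - | C + )

Generating nonterminals: {B, C, D, E, S}.
Reachable from S after that: {C, D, E, S}.
Removed useless symbols: {A, B} and every production mentioning them.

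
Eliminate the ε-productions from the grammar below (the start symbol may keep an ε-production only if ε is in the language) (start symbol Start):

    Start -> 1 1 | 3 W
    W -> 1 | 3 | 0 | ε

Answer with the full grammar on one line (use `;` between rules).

The nullable symbols are {W}.
ε ∉ L(G), so no ε-production is kept.
Expand every rule over subsets of its nullable positions: Start → 3 W gives 3 W | 3.

Start -> 1 1 | 3 W | 3; W -> 1 | 3 | 0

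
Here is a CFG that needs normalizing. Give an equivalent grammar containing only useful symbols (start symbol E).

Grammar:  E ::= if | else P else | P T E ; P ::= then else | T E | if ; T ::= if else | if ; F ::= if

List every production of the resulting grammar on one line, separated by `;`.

E ::= if | else P else | P T E; P ::= then else | T E | if; T ::= if else | if

Generating nonterminals: {E, F, P, T}.
Reachable from E after that: {E, P, T}.
Removed useless symbols: {F} and every production mentioning them.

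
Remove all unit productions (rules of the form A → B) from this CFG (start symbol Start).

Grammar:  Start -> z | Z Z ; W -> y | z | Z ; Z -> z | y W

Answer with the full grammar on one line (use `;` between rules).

Unit pairs: W ⇒* {Z}.
For each unit pair (A, B), copy every non-unit production of B to A, then drop all unit productions.

Start -> z | Z Z; W -> z | y W | y; Z -> z | y W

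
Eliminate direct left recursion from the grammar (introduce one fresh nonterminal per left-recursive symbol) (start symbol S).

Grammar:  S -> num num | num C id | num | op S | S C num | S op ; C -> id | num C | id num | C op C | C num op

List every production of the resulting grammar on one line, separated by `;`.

S -> num num S' | num C id S' | num S' | op S S'; C -> id C' | num C C' | id num C'; S' -> C num S' | op S' | epsilon; C' -> op C C' | num op C' | epsilon

Directly left-recursive nonterminals: S, C.
For S: α = {C num, op}, β = {num num, num C id, num, op S}. Rewrite as S → β S' and S' → α S' | ε.
For C: α = {op C, num op}, β = {id, num C, id num}. Rewrite as C → β C' and C' → α C' | ε.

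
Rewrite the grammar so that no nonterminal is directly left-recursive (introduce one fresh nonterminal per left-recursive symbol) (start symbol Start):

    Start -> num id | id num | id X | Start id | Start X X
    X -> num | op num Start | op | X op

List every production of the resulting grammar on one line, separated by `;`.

Start, X are directly left-recursive.
For Start: α = {id, X X}, β = {num id, id num, id X}. Rewrite as Start → β Start1 and Start1 → α Start1 | ε.
For X: α = {op}, β = {num, op num Start, op}. Rewrite as X → β X1 and X1 → α X1 | ε.

Start -> num id Start1 | id num Start1 | id X Start1; X -> num X1 | op num Start X1 | op X1; Start1 -> id Start1 | X X Start1 | ε; X1 -> op X1 | ε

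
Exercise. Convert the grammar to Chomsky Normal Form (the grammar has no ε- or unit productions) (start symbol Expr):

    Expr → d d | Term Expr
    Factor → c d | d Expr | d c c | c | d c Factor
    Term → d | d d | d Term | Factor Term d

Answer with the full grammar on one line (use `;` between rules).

Introduce a nonterminal for each terminal appearing in a rule of length ≥ 2: X1 → d, X2 → c.
Binarize each right-hand side of length ≥ 3 by chaining fresh nonterminals (Y1, Y2, …): affected rules were Factor → X1 X2 X2; Factor → X1 X2 Factor; Term → Factor Term X1.

Expr → X1 X1 | Term Expr; Factor → X2 X1 | X1 Expr | X1 Y1 | c | X1 Y2; Term → d | X1 X1 | X1 Term | Factor Y3; X1 → d; X2 → c; Y1 → X2 X2; Y2 → X2 Factor; Y3 → Term X1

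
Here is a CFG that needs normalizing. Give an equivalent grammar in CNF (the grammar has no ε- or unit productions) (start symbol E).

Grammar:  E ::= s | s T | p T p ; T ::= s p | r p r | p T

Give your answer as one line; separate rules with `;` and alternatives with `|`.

Introduce a nonterminal for each terminal appearing in a rule of length ≥ 2: X1 → s, X2 → p, X3 → r.
Binarize each right-hand side of length ≥ 3 by chaining fresh nonterminals (Y1, Y2, …): affected rules were E → X2 T X2; T → X3 X2 X3.

E ::= s | X1 T | X2 Y1; T ::= X1 X2 | X3 Y2 | X2 T; X1 ::= s; X2 ::= p; X3 ::= r; Y1 ::= T X2; Y2 ::= X2 X3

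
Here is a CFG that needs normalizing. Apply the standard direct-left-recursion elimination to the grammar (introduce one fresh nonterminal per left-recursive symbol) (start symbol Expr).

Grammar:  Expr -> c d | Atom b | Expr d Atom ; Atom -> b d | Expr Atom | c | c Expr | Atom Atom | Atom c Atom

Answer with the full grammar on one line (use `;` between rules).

Left recursion appears on Expr, Atom.
For Expr: α = {d Atom}, β = {c d, Atom b}. Rewrite as Expr → β Expr1 and Expr1 → α Expr1 | ε.
For Atom: α = {Atom, c Atom}, β = {b d, Expr Atom, c, c Expr}. Rewrite as Atom → β Atom1 and Atom1 → α Atom1 | ε.

Expr -> c d Expr1 | Atom b Expr1; Atom -> b d Atom1 | Expr Atom Atom1 | c Atom1 | c Expr Atom1; Expr1 -> d Atom Expr1 | epsilon; Atom1 -> Atom Atom1 | c Atom Atom1 | epsilon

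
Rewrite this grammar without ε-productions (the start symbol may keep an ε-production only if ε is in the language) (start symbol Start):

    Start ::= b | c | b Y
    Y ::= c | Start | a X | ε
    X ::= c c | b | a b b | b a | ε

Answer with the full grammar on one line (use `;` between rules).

Start ::= b | c | b Y; Y ::= c | Start | a X | a; X ::= c c | b | a b b | b a

Nullable nonterminals: {X, Y}.
ε ∉ L(G), so no ε-production is kept.
Expand every rule over subsets of its nullable positions: Y → a X gives a X | a.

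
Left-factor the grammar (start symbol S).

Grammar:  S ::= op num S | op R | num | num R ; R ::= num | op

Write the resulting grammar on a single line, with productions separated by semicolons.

S has alternatives sharing prefix 'op': factor to S → op S' with S' → num S | R.
S has alternatives sharing prefix 'num': factor to S → num S'' with S'' → ε | R.

S ::= op S' | num S''; R ::= num | op; S' ::= num S | R; S'' ::= ε | R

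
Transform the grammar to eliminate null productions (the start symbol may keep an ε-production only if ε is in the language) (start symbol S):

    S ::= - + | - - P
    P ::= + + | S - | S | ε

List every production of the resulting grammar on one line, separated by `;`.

The nullable symbols are {P}.
ε ∉ L(G), so no ε-production is kept.
Add the nullable-subset variants: S → - - P gives - - P | - -.

S ::= - + | - - P | - -; P ::= + + | S - | S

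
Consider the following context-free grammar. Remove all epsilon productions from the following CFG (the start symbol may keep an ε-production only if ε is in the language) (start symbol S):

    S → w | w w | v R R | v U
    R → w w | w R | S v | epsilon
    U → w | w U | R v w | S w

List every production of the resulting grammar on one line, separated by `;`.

S → w | w w | v R R | v R | v | v U; R → w w | w R | w | S v; U → w | w U | R v w | v w | S w

The nullable symbols are {R}.
ε ∉ L(G), so no ε-production is kept.
For each production, add variants omitting each subset of nullable occurrences: S → v R R gives v R R | v R | v. R → w R gives w R | w. U → R v w gives R v w | v w.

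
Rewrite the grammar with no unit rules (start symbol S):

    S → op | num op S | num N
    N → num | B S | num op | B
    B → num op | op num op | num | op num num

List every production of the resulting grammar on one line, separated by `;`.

S → op | num op S | num N; N → num op | op num op | num | op num num | B S; B → num op | op num op | num | op num num

Unit pairs: N ⇒* {B}.
For each unit pair (A, B), copy every non-unit production of B to A, then drop all unit productions.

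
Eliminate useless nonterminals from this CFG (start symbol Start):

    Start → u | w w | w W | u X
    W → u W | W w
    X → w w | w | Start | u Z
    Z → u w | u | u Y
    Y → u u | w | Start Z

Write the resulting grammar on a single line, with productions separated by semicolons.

Start → u | w w | u X; X → w w | w | Start | u Z; Z → u w | u | u Y; Y → u u | w | Start Z

Generating nonterminals: {Start, X, Y, Z}.
Reachable from Start after that: {Start, X, Y, Z}.
Removed useless symbols: {W} and every production mentioning them.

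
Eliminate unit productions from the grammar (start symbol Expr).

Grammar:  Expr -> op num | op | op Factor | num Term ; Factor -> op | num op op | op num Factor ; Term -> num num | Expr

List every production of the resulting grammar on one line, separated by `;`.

Expr -> op num | op | op Factor | num Term; Factor -> op | num op op | op num Factor; Term -> num num | op num | op | op Factor | num Term

Unit pairs: Term ⇒* {Expr}.
Replace each nonterminal's rules with the union of the non-unit rules of every nonterminal it unit-derives.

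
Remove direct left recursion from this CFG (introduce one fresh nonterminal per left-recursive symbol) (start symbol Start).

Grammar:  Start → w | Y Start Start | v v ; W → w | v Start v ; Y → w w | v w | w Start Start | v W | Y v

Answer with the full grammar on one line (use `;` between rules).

Y is directly left-recursive.
For Y: α = {v}, β = {w w, v w, w Start Start, v W}. Rewrite as Y → β Y1 and Y1 → α Y1 | ε.

Start → w | Y Start Start | v v; W → w | v Start v; Y → w w Y1 | v w Y1 | w Start Start Y1 | v W Y1; Y1 → v Y1 | eps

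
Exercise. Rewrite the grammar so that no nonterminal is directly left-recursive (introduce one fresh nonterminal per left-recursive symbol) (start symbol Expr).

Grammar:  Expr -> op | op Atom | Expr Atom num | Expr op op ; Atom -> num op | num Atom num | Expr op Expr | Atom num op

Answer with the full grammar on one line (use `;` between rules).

Expr, Atom are directly left-recursive.
For Expr: α = {Atom num, op op}, β = {op, op Atom}. Rewrite as Expr → β Expr1 and Expr1 → α Expr1 | ε.
For Atom: α = {num op}, β = {num op, num Atom num, Expr op Expr}. Rewrite as Atom → β Atom1 and Atom1 → α Atom1 | ε.

Expr -> op Expr1 | op Atom Expr1; Atom -> num op Atom1 | num Atom num Atom1 | Expr op Expr Atom1; Expr1 -> Atom num Expr1 | op op Expr1 | ε; Atom1 -> num op Atom1 | ε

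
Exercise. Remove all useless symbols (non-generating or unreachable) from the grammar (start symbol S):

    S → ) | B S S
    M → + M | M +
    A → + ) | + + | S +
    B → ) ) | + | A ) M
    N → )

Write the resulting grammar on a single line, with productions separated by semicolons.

S → ) | B S S; B → ) ) | +

Generating nonterminals: {A, B, N, S}.
Reachable from S after that: {B, S}.
Removed useless symbols: {A, M, N} and every production mentioning them.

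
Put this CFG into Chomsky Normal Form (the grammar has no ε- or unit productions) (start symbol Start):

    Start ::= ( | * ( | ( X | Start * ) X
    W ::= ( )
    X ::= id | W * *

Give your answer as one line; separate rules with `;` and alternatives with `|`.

Introduce a nonterminal for each terminal appearing in a rule of length ≥ 2: X1 → *, X2 → (, X3 → ).
Binarize each right-hand side of length ≥ 3 by chaining fresh nonterminals (Y1, Y2, …): affected rules were Start → Start X1 X3 X; X → W X1 X1.

Start ::= ( | X1 X2 | X2 X | Start Y1; W ::= X2 X3; X ::= id | W Y3; X1 ::= *; X2 ::= (; X3 ::= ); Y1 ::= X1 Y2; Y2 ::= X3 X; Y3 ::= X1 X1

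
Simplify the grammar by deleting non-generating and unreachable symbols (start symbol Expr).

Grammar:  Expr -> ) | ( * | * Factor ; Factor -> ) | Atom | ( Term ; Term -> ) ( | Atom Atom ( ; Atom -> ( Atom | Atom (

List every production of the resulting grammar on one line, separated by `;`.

Generating nonterminals: {Expr, Factor, Term}.
Reachable from Expr after that: {Expr, Factor, Term}.
Removed useless symbols: {Atom} and every production mentioning them.

Expr -> ) | ( * | * Factor; Factor -> ) | ( Term; Term -> ) (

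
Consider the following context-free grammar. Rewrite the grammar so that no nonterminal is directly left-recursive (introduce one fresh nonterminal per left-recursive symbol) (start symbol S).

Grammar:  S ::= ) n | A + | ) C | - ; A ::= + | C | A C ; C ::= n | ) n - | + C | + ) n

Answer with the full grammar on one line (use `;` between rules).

Directly left-recursive nonterminal: A.
For A: α = {C}, β = {+, C}. Rewrite as A → β A' and A' → α A' | ε.

S ::= ) n | A + | ) C | -; A ::= + A' | C A'; C ::= n | ) n - | + C | + ) n; A' ::= C A' | epsilon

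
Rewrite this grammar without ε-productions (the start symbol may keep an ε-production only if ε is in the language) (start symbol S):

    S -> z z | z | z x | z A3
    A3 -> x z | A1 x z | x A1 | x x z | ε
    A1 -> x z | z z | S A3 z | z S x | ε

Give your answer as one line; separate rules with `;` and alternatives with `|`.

S -> z z | z | z x | z A3; A3 -> x z | A1 x z | x A1 | x | x x z; A1 -> x z | z z | S A3 z | S z | z S x

Nullable set = {A1, A3}.
ε ∉ L(G), so no ε-production is kept.
Expand every rule over subsets of its nullable positions: A3 → x A1 gives x A1 | x. A1 → S A3 z gives S A3 z | S z.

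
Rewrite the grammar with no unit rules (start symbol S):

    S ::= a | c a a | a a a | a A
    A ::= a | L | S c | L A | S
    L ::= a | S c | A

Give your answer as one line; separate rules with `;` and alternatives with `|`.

Unit pairs: A ⇒* {L, S}; L ⇒* {A, S}.
For each unit pair (A, B), copy every non-unit production of B to A, then drop all unit productions.

S ::= a | c a a | a a a | a A; A ::= a | S c | c a a | a a a | a A | L A; L ::= a | S c | c a a | a a a | a A | L A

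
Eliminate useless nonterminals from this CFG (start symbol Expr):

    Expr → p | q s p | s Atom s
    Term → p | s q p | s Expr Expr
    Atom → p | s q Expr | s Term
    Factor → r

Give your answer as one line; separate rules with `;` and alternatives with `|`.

Expr → p | q s p | s Atom s; Term → p | s q p | s Expr Expr; Atom → p | s q Expr | s Term

Generating nonterminals: {Atom, Expr, Factor, Term}.
Reachable from Expr after that: {Atom, Expr, Term}.
Removed useless symbols: {Factor} and every production mentioning them.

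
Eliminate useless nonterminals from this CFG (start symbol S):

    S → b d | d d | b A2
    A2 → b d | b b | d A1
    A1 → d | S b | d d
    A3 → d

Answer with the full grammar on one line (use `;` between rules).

Generating nonterminals: {A1, A2, A3, S}.
Reachable from S after that: {A1, A2, S}.
Removed useless symbols: {A3} and every production mentioning them.

S → b d | d d | b A2; A2 → b d | b b | d A1; A1 → d | S b | d d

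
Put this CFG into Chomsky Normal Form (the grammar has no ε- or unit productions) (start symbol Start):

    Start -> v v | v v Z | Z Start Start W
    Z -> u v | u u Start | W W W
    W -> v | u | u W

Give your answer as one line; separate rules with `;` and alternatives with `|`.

Start -> X1 X1 | X1 Y1 | Z Y2; Z -> X2 X1 | X2 Y4 | W Y5; W -> v | u | X2 W; X1 -> v; X2 -> u; Y1 -> X1 Z; Y2 -> Start Y3; Y3 -> Start W; Y4 -> X2 Start; Y5 -> W W

Introduce a nonterminal for each terminal appearing in a rule of length ≥ 2: X1 → v, X2 → u.
Binarize each right-hand side of length ≥ 3 by chaining fresh nonterminals (Y1, Y2, …): affected rules were Start → X1 X1 Z; Start → Z Start Start W; Z → X2 X2 Start; Z → W W W.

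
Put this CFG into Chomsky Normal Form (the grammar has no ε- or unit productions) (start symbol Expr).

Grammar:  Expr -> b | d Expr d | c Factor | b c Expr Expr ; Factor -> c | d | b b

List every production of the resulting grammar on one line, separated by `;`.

Introduce a nonterminal for each terminal appearing in a rule of length ≥ 2: X1 → d, X2 → c, X3 → b.
Binarize each right-hand side of length ≥ 3 by chaining fresh nonterminals (Y1, Y2, …): affected rules were Expr → X1 Expr X1; Expr → X3 X2 Expr Expr.

Expr -> b | X1 Y1 | X2 Factor | X3 Y2; Factor -> c | d | X3 X3; X1 -> d; X2 -> c; X3 -> b; Y1 -> Expr X1; Y2 -> X2 Y3; Y3 -> Expr Expr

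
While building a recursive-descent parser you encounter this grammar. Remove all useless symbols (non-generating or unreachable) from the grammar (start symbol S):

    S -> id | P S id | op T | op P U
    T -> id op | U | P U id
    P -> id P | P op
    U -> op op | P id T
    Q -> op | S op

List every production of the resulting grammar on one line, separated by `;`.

Generating nonterminals: {Q, S, T, U}.
Reachable from S after that: {S, T, U}.
Removed useless symbols: {P, Q} and every production mentioning them.

S -> id | op T; T -> id op | U; U -> op op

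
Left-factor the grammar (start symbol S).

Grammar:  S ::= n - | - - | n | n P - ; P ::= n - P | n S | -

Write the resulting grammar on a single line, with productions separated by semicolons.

S has alternatives sharing prefix 'n': factor to S → n S' with S' → - | ε | P -.
P has alternatives sharing prefix 'n': factor to P → n P' with P' → - P | S.

S ::= - - | n S'; P ::= - | n P'; S' ::= - | ε | P -; P' ::= - P | S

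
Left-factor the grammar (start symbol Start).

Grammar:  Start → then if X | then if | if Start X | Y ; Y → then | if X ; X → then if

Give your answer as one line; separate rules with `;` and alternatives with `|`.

Start has alternatives sharing prefix 'then if': factor to Start → then if Start1 with Start1 → X | ε.

Start → if Start X | Y | then if Start1; Y → then | if X; X → then if; Start1 → X | eps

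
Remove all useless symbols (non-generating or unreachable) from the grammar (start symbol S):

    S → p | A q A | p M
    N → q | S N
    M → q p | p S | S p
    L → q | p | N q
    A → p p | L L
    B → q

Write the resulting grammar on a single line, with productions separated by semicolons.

Generating nonterminals: {A, B, L, M, N, S}.
Reachable from S after that: {A, L, M, N, S}.
Removed useless symbols: {B} and every production mentioning them.

S → p | A q A | p M; N → q | S N; M → q p | p S | S p; L → q | p | N q; A → p p | L L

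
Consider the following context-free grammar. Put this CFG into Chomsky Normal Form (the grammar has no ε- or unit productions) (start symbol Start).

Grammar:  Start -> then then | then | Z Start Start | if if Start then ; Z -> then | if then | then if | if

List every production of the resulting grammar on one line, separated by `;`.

Introduce a nonterminal for each terminal appearing in a rule of length ≥ 2: X1 → then, X2 → if.
Binarize each right-hand side of length ≥ 3 by chaining fresh nonterminals (Y1, Y2, …): affected rules were Start → Z Start Start; Start → X2 X2 Start X1.

Start -> X1 X1 | then | Z Y1 | X2 Y2; Z -> then | X2 X1 | X1 X2 | if; X1 -> then; X2 -> if; Y1 -> Start Start; Y2 -> X2 Y3; Y3 -> Start X1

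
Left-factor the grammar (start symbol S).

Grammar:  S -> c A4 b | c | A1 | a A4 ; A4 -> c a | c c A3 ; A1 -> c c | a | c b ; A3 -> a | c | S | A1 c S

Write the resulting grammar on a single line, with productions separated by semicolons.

S -> A1 | a A4 | c S'; A4 -> c A4'; A1 -> a | c A1'; A3 -> a | c | S | A1 c S; S' -> A4 b | ε; A4' -> a | c A3; A1' -> c | b

S has alternatives sharing prefix 'c': factor to S → c S' with S' → A4 b | ε.
A4 has alternatives sharing prefix 'c': factor to A4 → c A4' with A4' → a | c A3.
A1 has alternatives sharing prefix 'c': factor to A1 → c A1' with A1' → c | b.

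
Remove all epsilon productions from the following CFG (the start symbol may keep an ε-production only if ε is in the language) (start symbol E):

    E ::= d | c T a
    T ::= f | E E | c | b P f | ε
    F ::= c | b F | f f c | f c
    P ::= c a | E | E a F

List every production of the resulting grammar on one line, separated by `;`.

Nullable nonterminals: {T}.
ε ∉ L(G), so no ε-production is kept.
Expand every rule over subsets of its nullable positions: E → c T a gives c T a | c a.

E ::= d | c T a | c a; T ::= f | E E | c | b P f; F ::= c | b F | f f c | f c; P ::= c a | E | E a F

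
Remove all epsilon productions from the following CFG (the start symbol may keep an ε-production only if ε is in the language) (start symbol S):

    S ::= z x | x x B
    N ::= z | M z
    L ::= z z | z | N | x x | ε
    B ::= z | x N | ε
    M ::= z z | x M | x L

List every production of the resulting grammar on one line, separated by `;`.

S ::= z x | x x B | x x; N ::= z | M z; L ::= z z | z | N | x x; B ::= z | x N; M ::= z z | x M | x L | x

Nullable nonterminals: {B, L}.
ε ∉ L(G), so no ε-production is kept.
Expand every rule over subsets of its nullable positions: S → x x B gives x x B | x x. M → x L gives x L | x.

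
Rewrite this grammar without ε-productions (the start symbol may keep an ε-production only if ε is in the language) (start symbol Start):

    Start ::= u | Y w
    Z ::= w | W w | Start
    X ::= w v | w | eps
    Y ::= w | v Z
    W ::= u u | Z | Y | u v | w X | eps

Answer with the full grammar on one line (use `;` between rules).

Start ::= u | Y w; Z ::= w | W w | Start; X ::= w v | w; Y ::= w | v Z; W ::= u u | Z | Y | u v | w X | w

The nullable symbols are {W, X}.
ε ∉ L(G), so no ε-production is kept.
For each production, add variants omitting each subset of nullable occurrences: W → w X gives w X | w.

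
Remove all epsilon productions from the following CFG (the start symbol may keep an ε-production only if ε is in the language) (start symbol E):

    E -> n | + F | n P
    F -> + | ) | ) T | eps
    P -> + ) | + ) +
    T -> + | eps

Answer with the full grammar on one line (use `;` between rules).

E -> n | + F | + | n P; F -> + | ) | ) T; P -> + ) | + ) +; T -> +

The nullable symbols are {F, T}.
ε ∉ L(G), so no ε-production is kept.
Add the nullable-subset variants: E → + F gives + F | +.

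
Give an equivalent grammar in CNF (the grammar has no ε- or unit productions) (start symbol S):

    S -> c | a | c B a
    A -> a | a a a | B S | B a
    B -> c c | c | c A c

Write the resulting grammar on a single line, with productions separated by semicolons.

S -> c | a | X1 Y1; A -> a | X2 Y2 | B S | B X2; B -> X1 X1 | c | X1 Y3; X1 -> c; X2 -> a; Y1 -> B X2; Y2 -> X2 X2; Y3 -> A X1

Introduce a nonterminal for each terminal appearing in a rule of length ≥ 2: X1 → c, X2 → a.
Binarize each right-hand side of length ≥ 3 by chaining fresh nonterminals (Y1, Y2, …): affected rules were S → X1 B X2; A → X2 X2 X2; B → X1 A X1.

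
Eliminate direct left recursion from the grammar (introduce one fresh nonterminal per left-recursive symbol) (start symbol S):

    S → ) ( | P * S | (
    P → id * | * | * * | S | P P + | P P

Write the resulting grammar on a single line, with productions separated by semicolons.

P is directly left-recursive.
For P: α = {P +, P}, β = {id *, *, * *, S}. Rewrite as P → β P' and P' → α P' | ε.

S → ) ( | P * S | (; P → id * P' | * P' | * * P' | S P'; P' → P + P' | P P' | epsilon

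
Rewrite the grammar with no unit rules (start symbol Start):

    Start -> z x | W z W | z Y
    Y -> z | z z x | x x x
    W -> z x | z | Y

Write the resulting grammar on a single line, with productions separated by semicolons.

Start -> z x | W z W | z Y; Y -> z | z z x | x x x; W -> z | z z x | x x x | z x

Unit pairs: W ⇒* {Y}.
For each unit pair (A, B), copy every non-unit production of B to A, then drop all unit productions.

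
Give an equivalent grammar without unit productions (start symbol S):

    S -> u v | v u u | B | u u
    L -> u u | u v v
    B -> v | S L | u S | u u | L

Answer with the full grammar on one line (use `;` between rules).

Unit pairs: B ⇒* {L}; S ⇒* {B, L}.
For every A with A ⇒* B via unit rules, add B's non-unit alternatives to A; then delete every rule of the form X → Y.

S -> u u | u v v | v | S L | u S | u v | v u u; L -> u u | u v v; B -> u u | u v v | v | S L | u S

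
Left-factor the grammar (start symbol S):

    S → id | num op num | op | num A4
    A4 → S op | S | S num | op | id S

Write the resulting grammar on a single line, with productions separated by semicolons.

S has alternatives sharing prefix 'num': factor to S → num S' with S' → op num | A4.
A4 has alternatives sharing prefix 'S': factor to A4 → S A4' with A4' → op | ε | num.

S → id | op | num S'; A4 → op | id S | S A4'; S' → op num | A4; A4' → op | ε | num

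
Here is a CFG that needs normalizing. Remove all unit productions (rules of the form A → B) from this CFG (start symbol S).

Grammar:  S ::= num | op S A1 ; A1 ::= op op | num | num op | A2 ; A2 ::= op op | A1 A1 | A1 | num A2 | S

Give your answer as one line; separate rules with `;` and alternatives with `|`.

S ::= num | op S A1; A1 ::= op op | A1 A1 | num A2 | num | num op | op S A1; A2 ::= op op | A1 A1 | num A2 | num | num op | op S A1

Unit pairs: A1 ⇒* {A2, S}; A2 ⇒* {A1, S}.
For every A with A ⇒* B via unit rules, add B's non-unit alternatives to A; then delete every rule of the form X → Y.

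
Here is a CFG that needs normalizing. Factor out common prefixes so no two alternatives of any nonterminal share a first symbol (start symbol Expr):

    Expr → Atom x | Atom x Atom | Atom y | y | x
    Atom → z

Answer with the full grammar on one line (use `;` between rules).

Expr has alternatives sharing prefix 'Atom': factor to Expr → Atom Expr1 with Expr1 → x | x Atom | y.
Expr1 has alternatives sharing prefix 'x': factor to Expr1 → x Expr11 with Expr11 → ε | Atom.

Expr → y | x | Atom Expr1; Atom → z; Expr1 → y | x Expr11; Expr11 → ε | Atom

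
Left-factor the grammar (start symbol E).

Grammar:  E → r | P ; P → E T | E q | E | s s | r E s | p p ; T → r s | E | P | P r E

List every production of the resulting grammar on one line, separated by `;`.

E → r | P; P → s s | r E s | p p | E P'; T → r s | E | P T'; P' → T | q | eps; T' → eps | r E

P has alternatives sharing prefix 'E': factor to P → E P' with P' → T | q | ε.
T has alternatives sharing prefix 'P': factor to T → P T' with T' → ε | r E.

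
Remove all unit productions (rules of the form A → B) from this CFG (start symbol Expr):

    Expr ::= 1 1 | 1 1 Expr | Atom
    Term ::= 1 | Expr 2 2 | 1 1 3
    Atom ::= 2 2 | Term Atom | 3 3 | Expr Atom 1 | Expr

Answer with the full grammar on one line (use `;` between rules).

Unit pairs: Atom ⇒* {Expr}; Expr ⇒* {Atom}.
For every A with A ⇒* B via unit rules, add B's non-unit alternatives to A; then delete every rule of the form X → Y.

Expr ::= 2 2 | Term Atom | 3 3 | Expr Atom 1 | 1 1 | 1 1 Expr; Term ::= 1 | Expr 2 2 | 1 1 3; Atom ::= 2 2 | Term Atom | 3 3 | Expr Atom 1 | 1 1 | 1 1 Expr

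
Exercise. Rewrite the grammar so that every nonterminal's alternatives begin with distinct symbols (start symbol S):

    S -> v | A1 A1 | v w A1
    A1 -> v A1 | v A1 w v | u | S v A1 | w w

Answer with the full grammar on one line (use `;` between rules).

S has alternatives sharing prefix 'v': factor to S → v S' with S' → ε | w A1.
A1 has alternatives sharing prefix 'v A1': factor to A1 → v A1 A1' with A1' → ε | w v.

S -> A1 A1 | v S'; A1 -> u | S v A1 | w w | v A1 A1'; S' -> epsilon | w A1; A1' -> epsilon | w v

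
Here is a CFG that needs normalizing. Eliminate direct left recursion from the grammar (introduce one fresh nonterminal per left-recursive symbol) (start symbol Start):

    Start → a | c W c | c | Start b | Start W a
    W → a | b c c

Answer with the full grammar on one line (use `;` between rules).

Directly left-recursive nonterminal: Start.
For Start: α = {b, W a}, β = {a, c W c, c}. Rewrite as Start → β Start1 and Start1 → α Start1 | ε.

Start → a Start1 | c W c Start1 | c Start1; W → a | b c c; Start1 → b Start1 | W a Start1 | epsilon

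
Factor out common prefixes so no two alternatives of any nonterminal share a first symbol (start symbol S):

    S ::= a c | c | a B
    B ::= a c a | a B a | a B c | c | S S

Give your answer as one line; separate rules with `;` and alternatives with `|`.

S has alternatives sharing prefix 'a': factor to S → a S' with S' → c | B.
B has alternatives sharing prefix 'a': factor to B → a B' with B' → c a | B a | B c.
B' has alternatives sharing prefix 'B': factor to B' → B B'' with B'' → a | c.

S ::= c | a S'; B ::= c | S S | a B'; S' ::= c | B; B' ::= c a | B B''; B'' ::= a | c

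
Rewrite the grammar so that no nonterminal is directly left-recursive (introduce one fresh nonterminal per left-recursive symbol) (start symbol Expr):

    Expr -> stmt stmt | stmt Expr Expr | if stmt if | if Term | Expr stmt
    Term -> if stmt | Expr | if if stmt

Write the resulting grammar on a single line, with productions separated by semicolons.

Expr -> stmt stmt Expr1 | stmt Expr Expr Expr1 | if stmt if Expr1 | if Term Expr1; Term -> if stmt | Expr | if if stmt; Expr1 -> stmt Expr1 | ε

Expr is directly left-recursive.
For Expr: α = {stmt}, β = {stmt stmt, stmt Expr Expr, if stmt if, if Term}. Rewrite as Expr → β Expr1 and Expr1 → α Expr1 | ε.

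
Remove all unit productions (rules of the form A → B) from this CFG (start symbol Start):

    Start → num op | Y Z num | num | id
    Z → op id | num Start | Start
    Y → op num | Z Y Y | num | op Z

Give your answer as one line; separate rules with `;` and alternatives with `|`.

Start → num op | Y Z num | num | id; Z → op id | num Start | num op | Y Z num | num | id; Y → op num | Z Y Y | num | op Z

Unit pairs: Z ⇒* {Start}.
Replace each nonterminal's rules with the union of the non-unit rules of every nonterminal it unit-derives.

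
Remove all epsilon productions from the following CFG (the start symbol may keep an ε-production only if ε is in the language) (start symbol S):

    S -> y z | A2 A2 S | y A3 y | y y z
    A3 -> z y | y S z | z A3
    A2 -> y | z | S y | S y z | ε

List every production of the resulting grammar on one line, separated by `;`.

Nullable set = {A2}.
ε ∉ L(G), so no ε-production is kept.
Add the nullable-subset variants: S → A2 A2 S gives A2 A2 S | A2 S.

S -> y z | A2 A2 S | A2 S | y A3 y | y y z; A3 -> z y | y S z | z A3; A2 -> y | z | S y | S y z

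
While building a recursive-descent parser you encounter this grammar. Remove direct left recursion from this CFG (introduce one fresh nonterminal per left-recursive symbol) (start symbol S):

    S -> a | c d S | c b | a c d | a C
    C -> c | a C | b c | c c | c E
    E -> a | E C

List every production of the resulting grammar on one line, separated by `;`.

S -> a | c d S | c b | a c d | a C; C -> c | a C | b c | c c | c E; E -> a E'; E' -> C E' | ε

Left recursion appears on E.
For E: α = {C}, β = {a}. Rewrite as E → β E' and E' → α E' | ε.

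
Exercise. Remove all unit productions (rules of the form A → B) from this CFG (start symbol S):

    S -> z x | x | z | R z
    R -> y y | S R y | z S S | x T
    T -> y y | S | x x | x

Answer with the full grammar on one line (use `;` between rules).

S -> z x | x | z | R z; R -> y y | S R y | z S S | x T; T -> z x | x | z | R z | y y | x x

Unit pairs: T ⇒* {S}.
For every A with A ⇒* B via unit rules, add B's non-unit alternatives to A; then delete every rule of the form X → Y.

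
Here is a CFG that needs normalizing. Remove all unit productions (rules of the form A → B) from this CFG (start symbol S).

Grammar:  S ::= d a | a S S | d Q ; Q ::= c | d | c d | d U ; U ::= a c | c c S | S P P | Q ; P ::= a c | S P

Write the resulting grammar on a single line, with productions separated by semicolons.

S ::= d a | a S S | d Q; Q ::= c | d | c d | d U; U ::= a c | c c S | S P P | c | d | c d | d U; P ::= a c | S P

Unit pairs: U ⇒* {Q}.
For every A with A ⇒* B via unit rules, add B's non-unit alternatives to A; then delete every rule of the form X → Y.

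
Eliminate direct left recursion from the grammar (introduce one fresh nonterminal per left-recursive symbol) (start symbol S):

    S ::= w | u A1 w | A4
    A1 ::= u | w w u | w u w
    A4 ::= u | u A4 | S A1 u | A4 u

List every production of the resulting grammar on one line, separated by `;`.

A4 is directly left-recursive.
For A4: α = {u}, β = {u, u A4, S A1 u}. Rewrite as A4 → β A4' and A4' → α A4' | ε.

S ::= w | u A1 w | A4; A1 ::= u | w w u | w u w; A4 ::= u A4' | u A4 A4' | S A1 u A4'; A4' ::= u A4' | ε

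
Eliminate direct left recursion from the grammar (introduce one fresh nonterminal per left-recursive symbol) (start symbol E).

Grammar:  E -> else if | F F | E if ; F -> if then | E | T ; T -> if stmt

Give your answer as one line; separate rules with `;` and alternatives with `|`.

E -> else if E' | F F E'; F -> if then | E | T; T -> if stmt; E' -> if E' | ε

Directly left-recursive nonterminal: E.
For E: α = {if}, β = {else if, F F}. Rewrite as E → β E' and E' → α E' | ε.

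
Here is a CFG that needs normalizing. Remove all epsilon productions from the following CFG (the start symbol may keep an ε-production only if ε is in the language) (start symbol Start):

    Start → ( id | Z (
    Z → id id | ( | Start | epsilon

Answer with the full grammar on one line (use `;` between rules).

Start → ( id | Z ( | (; Z → id id | ( | Start

Nullable nonterminals: {Z}.
ε ∉ L(G), so no ε-production is kept.
Add the nullable-subset variants: Start → Z ( gives Z ( | (.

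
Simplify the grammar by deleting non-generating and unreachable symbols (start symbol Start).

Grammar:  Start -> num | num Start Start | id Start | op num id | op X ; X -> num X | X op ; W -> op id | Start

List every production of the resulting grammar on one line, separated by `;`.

Generating nonterminals: {Start, W}.
Reachable from Start after that: {Start}.
Removed useless symbols: {W, X} and every production mentioning them.

Start -> num | num Start Start | id Start | op num id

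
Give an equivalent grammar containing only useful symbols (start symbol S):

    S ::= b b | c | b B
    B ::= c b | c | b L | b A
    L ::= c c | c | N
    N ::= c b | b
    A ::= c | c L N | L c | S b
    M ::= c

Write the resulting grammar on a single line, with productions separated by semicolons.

Generating nonterminals: {A, B, L, M, N, S}.
Reachable from S after that: {A, B, L, N, S}.
Removed useless symbols: {M} and every production mentioning them.

S ::= b b | c | b B; B ::= c b | c | b L | b A; L ::= c c | c | N; N ::= c b | b; A ::= c | c L N | L c | S b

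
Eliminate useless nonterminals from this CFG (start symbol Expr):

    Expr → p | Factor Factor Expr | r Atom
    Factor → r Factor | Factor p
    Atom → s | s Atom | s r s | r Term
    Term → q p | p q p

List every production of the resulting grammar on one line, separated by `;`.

Expr → p | r Atom; Atom → s | s Atom | s r s | r Term; Term → q p | p q p

Generating nonterminals: {Atom, Expr, Term}.
Reachable from Expr after that: {Atom, Expr, Term}.
Removed useless symbols: {Factor} and every production mentioning them.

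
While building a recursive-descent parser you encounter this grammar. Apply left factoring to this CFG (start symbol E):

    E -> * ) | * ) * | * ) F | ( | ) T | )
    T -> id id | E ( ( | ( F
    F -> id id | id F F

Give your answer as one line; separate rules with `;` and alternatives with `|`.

E has alternatives sharing prefix '* )': factor to E → * ) E' with E' → ε | * | F.
E has alternatives sharing prefix ')': factor to E → ) E'' with E'' → T | ε.
F has alternatives sharing prefix 'id': factor to F → id F' with F' → id | F F.

E -> ( | * ) E' | ) E''; T -> id id | E ( ( | ( F; F -> id F'; E' -> ε | * | F; E'' -> T | ε; F' -> id | F F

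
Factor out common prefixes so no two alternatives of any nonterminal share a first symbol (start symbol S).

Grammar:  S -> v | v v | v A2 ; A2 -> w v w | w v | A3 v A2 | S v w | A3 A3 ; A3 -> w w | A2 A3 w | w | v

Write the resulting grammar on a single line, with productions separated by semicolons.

S -> v S'; A2 -> S v w | w v A2' | A3 A2''; A3 -> A2 A3 w | v | w A3'; S' -> ε | v | A2; A2' -> w | ε; A2'' -> v A2 | A3; A3' -> w | ε

S has alternatives sharing prefix 'v': factor to S → v S' with S' → ε | v | A2.
A2 has alternatives sharing prefix 'w v': factor to A2 → w v A2' with A2' → w | ε.
A2 has alternatives sharing prefix 'A3': factor to A2 → A3 A2'' with A2'' → v A2 | A3.
A3 has alternatives sharing prefix 'w': factor to A3 → w A3' with A3' → w | ε.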